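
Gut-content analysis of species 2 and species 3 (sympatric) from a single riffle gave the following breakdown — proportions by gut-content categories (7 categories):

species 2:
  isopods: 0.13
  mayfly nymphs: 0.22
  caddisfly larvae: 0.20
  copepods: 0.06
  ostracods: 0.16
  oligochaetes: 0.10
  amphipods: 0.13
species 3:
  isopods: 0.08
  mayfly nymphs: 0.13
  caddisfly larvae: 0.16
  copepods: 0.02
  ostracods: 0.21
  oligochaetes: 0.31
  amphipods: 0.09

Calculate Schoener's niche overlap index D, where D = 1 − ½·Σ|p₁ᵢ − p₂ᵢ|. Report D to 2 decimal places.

Σ|p₁ᵢ − p₂ᵢ| = 0.05 + 0.09 + 0.04 + 0.04 + 0.05 + 0.21 + 0.04 = 0.52
D = 1 − ½ × 0.52 = 1 − 0.260 = 0.7400

0.74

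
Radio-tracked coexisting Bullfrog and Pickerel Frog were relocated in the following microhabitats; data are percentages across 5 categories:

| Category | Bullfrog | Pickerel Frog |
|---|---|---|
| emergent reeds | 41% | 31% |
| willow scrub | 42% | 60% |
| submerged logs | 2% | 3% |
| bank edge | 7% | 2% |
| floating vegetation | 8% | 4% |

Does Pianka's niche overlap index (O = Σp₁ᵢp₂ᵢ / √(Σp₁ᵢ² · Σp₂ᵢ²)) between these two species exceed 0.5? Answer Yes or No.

Yes

Convert percentages to proportions (divide by 100).
Σ p₁ᵢp₂ᵢ = 0.1271 + 0.2520 + 0.0006 + 0.0014 + 0.0032 = 0.3843
Σp_1ᵢ² = 0.41² + 0.42² + 0.02² + 0.07² + 0.08² = 0.1681 + 0.1764 + 0.0004 + 0.0049 + 0.0064 = 0.3562
Σp_2ᵢ² = 0.31² + 0.60² + 0.03² + 0.02² + 0.04² = 0.0961 + 0.3600 + 0.0009 + 0.0004 + 0.0016 = 0.4590
O = 0.3843 / √(0.3562 × 0.4590) = 0.3843 / 0.40435 = 0.9504
O = 0.9504 > 0.5 → Yes.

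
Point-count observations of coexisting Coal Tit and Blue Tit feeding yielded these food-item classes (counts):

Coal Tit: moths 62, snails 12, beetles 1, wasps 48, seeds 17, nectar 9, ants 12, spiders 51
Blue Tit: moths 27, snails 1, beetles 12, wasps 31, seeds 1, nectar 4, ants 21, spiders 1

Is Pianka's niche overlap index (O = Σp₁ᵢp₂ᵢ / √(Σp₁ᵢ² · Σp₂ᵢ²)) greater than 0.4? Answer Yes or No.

Proportions for Coal Tit (n=212): 62/212=0.2925, 12/212=0.0566, 1/212=0.0047, 48/212=0.2264, 17/212=0.0802, 9/212=0.0425, 12/212=0.0566, 51/212=0.2406
Proportions for Blue Tit (n=98): 27/98=0.2755, 1/98=0.0102, 12/98=0.1224, 31/98=0.3163, 1/98=0.0102, 4/98=0.0408, 21/98=0.2143, 1/98=0.0102
Σ p₁ᵢp₂ᵢ = 0.080584 + 0.000577 + 0.000575 + 0.071610 + 0.000818 + 0.001734 + 0.012129 + 0.002454 = 0.170481
Σp_1ᵢ² = 0.2925² + 0.0566² + 0.0047² + 0.2264² + 0.0802² + 0.0425² + 0.0566² + 0.2406² = 0.085556 + 0.003204 + 0.000022 + 0.051257 + 0.006432 + 0.001806 + 0.003204 + 0.057888 = 0.209369
Σp_2ᵢ² = 0.2755² + 0.0102² + 0.1224² + 0.3163² + 0.0102² + 0.0408² + 0.2143² + 0.0102² = 0.075900 + 0.000104 + 0.014982 + 0.100046 + 0.000104 + 0.001665 + 0.045924 + 0.000104 = 0.238829
O = 0.170481 / √(0.209369 × 0.238829) = 0.170481 / 0.2236144 = 0.7624
O = 0.7624 > 0.4 → Yes.

Yes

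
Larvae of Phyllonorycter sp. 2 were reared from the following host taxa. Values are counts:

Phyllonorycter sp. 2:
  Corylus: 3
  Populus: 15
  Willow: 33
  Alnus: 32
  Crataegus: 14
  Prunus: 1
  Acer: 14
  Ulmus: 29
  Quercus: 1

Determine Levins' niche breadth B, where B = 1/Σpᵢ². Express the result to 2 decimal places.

Proportions for Phyllonorycter sp. 2 (n=142): 3/142=0.0211, 15/142=0.1056, 33/142=0.2324, 32/142=0.2254, 14/142=0.0986, 1/142=0.0070, 14/142=0.0986, 29/142=0.2042, 1/142=0.0070
Σpᵢ² = 0.0211² + 0.1056² + 0.2324² + 0.2254² + 0.0986² + 0.0070² + 0.0986² + 0.2042² + 0.0070² = 0.000445 + 0.011151 + 0.054010 + 0.050805 + 0.009722 + 0.000049 + 0.009722 + 0.041698 + 0.000049 = 0.177651
B = 1 / 0.177651 = 5.6290

5.63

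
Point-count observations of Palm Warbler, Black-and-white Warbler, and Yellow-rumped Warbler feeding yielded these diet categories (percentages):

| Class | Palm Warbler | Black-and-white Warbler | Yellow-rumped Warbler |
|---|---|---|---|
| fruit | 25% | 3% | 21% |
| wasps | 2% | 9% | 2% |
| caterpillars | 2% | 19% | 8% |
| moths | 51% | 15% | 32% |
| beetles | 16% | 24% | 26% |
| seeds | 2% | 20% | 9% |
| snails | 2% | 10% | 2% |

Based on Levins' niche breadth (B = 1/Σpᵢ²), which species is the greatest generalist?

Black-and-white Warbler

Convert percentages to proportions (divide by 100).
Σp_Palmᵢ² = 0.25² + 0.02² + 0.02² + 0.51² + 0.16² + 0.02² + 0.02² = 0.0625 + 0.0004 + 0.0004 + 0.2601 + 0.0256 + 0.0004 + 0.0004 = 0.3498
B_Palm = 1 / 0.3498 = 2.8588
Σp_Blacᵢ² = 0.03² + 0.09² + 0.19² + 0.15² + 0.24² + 0.20² + 0.10² = 0.0009 + 0.0081 + 0.0361 + 0.0225 + 0.0576 + 0.0400 + 0.0100 = 0.1752
B_Blac = 1 / 0.1752 = 5.7078
Σp_Yellᵢ² = 0.21² + 0.02² + 0.08² + 0.32² + 0.26² + 0.09² + 0.02² = 0.0441 + 0.0004 + 0.0064 + 0.1024 + 0.0676 + 0.0081 + 0.0004 = 0.2294
B_Yell = 1 / 0.2294 = 4.3592
Highest B → broadest niche (most generalist): Black-and-white Warbler (B = 5.71).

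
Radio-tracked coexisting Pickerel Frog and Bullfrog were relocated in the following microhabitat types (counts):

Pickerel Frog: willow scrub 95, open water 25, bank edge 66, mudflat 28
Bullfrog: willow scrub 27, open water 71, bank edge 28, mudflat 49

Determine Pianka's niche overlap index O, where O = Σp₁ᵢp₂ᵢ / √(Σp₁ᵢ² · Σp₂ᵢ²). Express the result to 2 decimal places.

0.66

Proportions for Pickerel Frog (n=214): 95/214=0.4439, 25/214=0.1168, 66/214=0.3084, 28/214=0.1308
Proportions for Bullfrog (n=175): 27/175=0.1543, 71/175=0.4057, 28/175=0.1600, 49/175=0.2800
Σ p₁ᵢp₂ᵢ = 0.068494 + 0.047386 + 0.049344 + 0.036624 = 0.201848
Σp_1ᵢ² = 0.4439² + 0.1168² + 0.3084² + 0.1308² = 0.197047 + 0.013642 + 0.095111 + 0.017109 = 0.322909
Σp_2ᵢ² = 0.1543² + 0.4057² + 0.1600² + 0.2800² = 0.023808 + 0.164592 + 0.025600 + 0.078400 = 0.292400
O = 0.201848 / √(0.322909 × 0.292400) = 0.201848 / 0.3072761 = 0.6569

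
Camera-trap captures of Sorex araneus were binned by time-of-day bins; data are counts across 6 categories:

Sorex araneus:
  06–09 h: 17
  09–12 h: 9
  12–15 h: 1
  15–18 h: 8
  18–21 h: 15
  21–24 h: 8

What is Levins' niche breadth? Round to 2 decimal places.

Proportions for Sorex araneus (n=58): 17/58=0.2931, 9/58=0.1552, 1/58=0.0172, 8/58=0.1379, 15/58=0.2586, 8/58=0.1379
Σpᵢ² = 0.2931² + 0.1552² + 0.0172² + 0.1379² + 0.2586² + 0.1379² = 0.085908 + 0.024087 + 0.000296 + 0.019016 + 0.066874 + 0.019016 = 0.215197
B = 1 / 0.215197 = 4.6469

4.65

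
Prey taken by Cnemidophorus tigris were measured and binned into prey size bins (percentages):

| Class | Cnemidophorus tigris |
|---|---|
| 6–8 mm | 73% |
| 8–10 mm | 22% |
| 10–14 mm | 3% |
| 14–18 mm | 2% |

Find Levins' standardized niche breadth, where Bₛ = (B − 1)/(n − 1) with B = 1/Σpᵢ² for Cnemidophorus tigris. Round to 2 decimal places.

Convert percentages to proportions (divide by 100).
Σpᵢ² = 0.73² + 0.22² + 0.03² + 0.02² = 0.5329 + 0.0484 + 0.0009 + 0.0004 = 0.5826
B = 1 / 0.5826 = 1.7164
Bₛ = (B − 1)/(n − 1) = (1.7164 − 1)/(4 − 1) = 0.7164/3 = 0.2388

0.24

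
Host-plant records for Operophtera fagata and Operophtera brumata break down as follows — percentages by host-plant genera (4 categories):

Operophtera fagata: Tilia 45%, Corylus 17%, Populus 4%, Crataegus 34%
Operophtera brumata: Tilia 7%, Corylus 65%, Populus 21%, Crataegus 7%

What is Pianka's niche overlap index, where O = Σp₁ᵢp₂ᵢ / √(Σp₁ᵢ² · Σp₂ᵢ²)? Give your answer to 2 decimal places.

Convert percentages to proportions (divide by 100).
Σ p₁ᵢp₂ᵢ = 0.0315 + 0.1105 + 0.0084 + 0.0238 = 0.1742
Σp_1ᵢ² = 0.45² + 0.17² + 0.04² + 0.34² = 0.2025 + 0.0289 + 0.0016 + 0.1156 = 0.3486
Σp_2ᵢ² = 0.07² + 0.65² + 0.21² + 0.07² = 0.0049 + 0.4225 + 0.0441 + 0.0049 = 0.4764
O = 0.1742 / √(0.3486 × 0.4764) = 0.1742 / 0.40752 = 0.4275

0.43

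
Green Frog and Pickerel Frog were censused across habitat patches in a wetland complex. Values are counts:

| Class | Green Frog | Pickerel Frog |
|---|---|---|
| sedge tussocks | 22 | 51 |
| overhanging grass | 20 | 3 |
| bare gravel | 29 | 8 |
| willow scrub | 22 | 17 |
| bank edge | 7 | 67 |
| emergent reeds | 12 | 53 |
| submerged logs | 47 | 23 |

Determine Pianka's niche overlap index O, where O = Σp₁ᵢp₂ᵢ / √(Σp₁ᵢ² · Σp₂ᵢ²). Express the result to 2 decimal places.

Proportions for Green Frog (n=159): 22/159=0.1384, 20/159=0.1258, 29/159=0.1824, 22/159=0.1384, 7/159=0.0440, 12/159=0.0755, 47/159=0.2956
Proportions for Pickerel Frog (n=222): 51/222=0.2297, 3/222=0.0135, 8/222=0.0360, 17/222=0.0766, 67/222=0.3018, 53/222=0.2387, 23/222=0.1036
Σ p₁ᵢp₂ᵢ = 0.031790 + 0.001698 + 0.006566 + 0.010601 + 0.013279 + 0.018022 + 0.030624 = 0.112580
Σp_1ᵢ² = 0.1384² + 0.1258² + 0.1824² + 0.1384² + 0.0440² + 0.0755² + 0.2956² = 0.019155 + 0.015826 + 0.033270 + 0.019155 + 0.001936 + 0.005700 + 0.087379 = 0.182421
Σp_2ᵢ² = 0.2297² + 0.0135² + 0.0360² + 0.0766² + 0.3018² + 0.2387² + 0.1036² = 0.052762 + 0.000182 + 0.001296 + 0.005868 + 0.091083 + 0.056978 + 0.010733 = 0.218902
O = 0.112580 / √(0.182421 × 0.218902) = 0.112580 / 0.1998307 = 0.5634

0.56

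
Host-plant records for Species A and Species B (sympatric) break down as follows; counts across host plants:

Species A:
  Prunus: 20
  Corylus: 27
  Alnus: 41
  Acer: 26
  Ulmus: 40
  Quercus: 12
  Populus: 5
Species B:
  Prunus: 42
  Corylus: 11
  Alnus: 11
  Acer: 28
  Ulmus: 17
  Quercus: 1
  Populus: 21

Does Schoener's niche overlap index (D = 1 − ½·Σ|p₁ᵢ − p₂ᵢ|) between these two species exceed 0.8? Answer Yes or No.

Proportions for Species A (n=171): 20/171=0.1170, 27/171=0.1579, 41/171=0.2398, 26/171=0.1520, 40/171=0.2339, 12/171=0.0702, 5/171=0.0292
Proportions for Species B (n=131): 42/131=0.3206, 11/131=0.0840, 11/131=0.0840, 28/131=0.2137, 17/131=0.1298, 1/131=0.0076, 21/131=0.1603
Σ|p₁ᵢ − p₂ᵢ| = 0.2036 + 0.0739 + 0.1558 + 0.0617 + 0.1041 + 0.0626 + 0.1311 = 0.7928
D = 1 − ½ × 0.7928 = 1 − 0.39640 = 0.60360
D = 0.60360 < 0.8 → No.

No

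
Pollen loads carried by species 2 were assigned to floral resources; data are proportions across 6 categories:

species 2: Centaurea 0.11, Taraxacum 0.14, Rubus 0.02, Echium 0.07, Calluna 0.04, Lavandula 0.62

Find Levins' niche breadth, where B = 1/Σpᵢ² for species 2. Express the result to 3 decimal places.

Σpᵢ² = 0.11² + 0.14² + 0.02² + 0.07² + 0.04² + 0.62² = 0.0121 + 0.0196 + 0.0004 + 0.0049 + 0.0016 + 0.3844 = 0.4230
B = 1 / 0.4230 = 2.36407

2.364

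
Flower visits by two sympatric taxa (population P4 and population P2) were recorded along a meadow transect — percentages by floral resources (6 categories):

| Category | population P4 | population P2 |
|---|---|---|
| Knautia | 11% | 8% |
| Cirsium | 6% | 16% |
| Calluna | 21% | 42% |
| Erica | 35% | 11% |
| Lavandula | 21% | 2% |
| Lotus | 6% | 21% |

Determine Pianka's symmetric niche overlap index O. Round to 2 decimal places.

Convert percentages to proportions (divide by 100).
Σ p₁ᵢp₂ᵢ = 0.0088 + 0.0096 + 0.0882 + 0.0385 + 0.0042 + 0.0126 = 0.1619
Σp_1ᵢ² = 0.11² + 0.06² + 0.21² + 0.35² + 0.21² + 0.06² = 0.0121 + 0.0036 + 0.0441 + 0.1225 + 0.0441 + 0.0036 = 0.2300
Σp_2ᵢ² = 0.08² + 0.16² + 0.42² + 0.11² + 0.02² + 0.21² = 0.0064 + 0.0256 + 0.1764 + 0.0121 + 0.0004 + 0.0441 = 0.2650
O = 0.1619 / √(0.2300 × 0.2650) = 0.1619 / 0.24688 = 0.6558

0.66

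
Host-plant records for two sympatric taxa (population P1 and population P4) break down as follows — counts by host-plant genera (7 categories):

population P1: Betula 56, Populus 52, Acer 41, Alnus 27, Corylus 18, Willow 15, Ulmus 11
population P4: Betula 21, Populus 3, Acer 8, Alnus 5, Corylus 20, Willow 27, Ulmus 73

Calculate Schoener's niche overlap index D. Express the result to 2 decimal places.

0.44

Proportions for population P1 (n=220): 56/220=0.2545, 52/220=0.2364, 41/220=0.1864, 27/220=0.1227, 18/220=0.0818, 15/220=0.0682, 11/220=0.0500
Proportions for population P4 (n=157): 21/157=0.1338, 3/157=0.0191, 8/157=0.0510, 5/157=0.0318, 20/157=0.1274, 27/157=0.1720, 73/157=0.4650
Σ|p₁ᵢ − p₂ᵢ| = 0.1207 + 0.2173 + 0.1354 + 0.0909 + 0.0456 + 0.1038 + 0.4150 = 1.1287
D = 1 − ½ × 1.1287 = 1 − 0.56435 = 0.43565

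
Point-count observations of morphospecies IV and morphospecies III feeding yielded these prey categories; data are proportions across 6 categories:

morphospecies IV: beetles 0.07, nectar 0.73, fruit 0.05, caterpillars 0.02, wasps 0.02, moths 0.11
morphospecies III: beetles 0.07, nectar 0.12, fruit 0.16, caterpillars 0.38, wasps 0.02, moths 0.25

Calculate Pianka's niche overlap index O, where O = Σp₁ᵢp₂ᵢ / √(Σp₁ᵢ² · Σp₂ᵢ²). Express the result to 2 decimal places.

0.36

Σ p₁ᵢp₂ᵢ = 0.0049 + 0.0876 + 0.0080 + 0.0076 + 0.0004 + 0.0275 = 0.1360
Σp_1ᵢ² = 0.07² + 0.73² + 0.05² + 0.02² + 0.02² + 0.11² = 0.0049 + 0.5329 + 0.0025 + 0.0004 + 0.0004 + 0.0121 = 0.5532
Σp_2ᵢ² = 0.07² + 0.12² + 0.16² + 0.38² + 0.02² + 0.25² = 0.0049 + 0.0144 + 0.0256 + 0.1444 + 0.0004 + 0.0625 = 0.2522
O = 0.1360 / √(0.5532 × 0.2522) = 0.1360 / 0.37352 = 0.3641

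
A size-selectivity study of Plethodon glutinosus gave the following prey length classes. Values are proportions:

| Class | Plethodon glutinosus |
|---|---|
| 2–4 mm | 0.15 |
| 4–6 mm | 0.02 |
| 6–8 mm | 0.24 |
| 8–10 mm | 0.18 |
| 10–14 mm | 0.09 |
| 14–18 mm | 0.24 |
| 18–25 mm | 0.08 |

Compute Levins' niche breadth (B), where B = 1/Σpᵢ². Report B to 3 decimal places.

5.405

Σpᵢ² = 0.15² + 0.02² + 0.24² + 0.18² + 0.09² + 0.24² + 0.08² = 0.0225 + 0.0004 + 0.0576 + 0.0324 + 0.0081 + 0.0576 + 0.0064 = 0.1850
B = 1 / 0.1850 = 5.40541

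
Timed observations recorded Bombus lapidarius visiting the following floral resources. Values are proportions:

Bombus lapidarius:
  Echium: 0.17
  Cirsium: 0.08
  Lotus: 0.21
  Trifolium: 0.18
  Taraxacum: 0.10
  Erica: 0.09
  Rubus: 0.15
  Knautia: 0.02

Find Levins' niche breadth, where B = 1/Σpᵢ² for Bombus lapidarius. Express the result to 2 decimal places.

6.54

Σpᵢ² = 0.17² + 0.08² + 0.21² + 0.18² + 0.10² + 0.09² + 0.15² + 0.02² = 0.0289 + 0.0064 + 0.0441 + 0.0324 + 0.0100 + 0.0081 + 0.0225 + 0.0004 = 0.1528
B = 1 / 0.1528 = 6.5445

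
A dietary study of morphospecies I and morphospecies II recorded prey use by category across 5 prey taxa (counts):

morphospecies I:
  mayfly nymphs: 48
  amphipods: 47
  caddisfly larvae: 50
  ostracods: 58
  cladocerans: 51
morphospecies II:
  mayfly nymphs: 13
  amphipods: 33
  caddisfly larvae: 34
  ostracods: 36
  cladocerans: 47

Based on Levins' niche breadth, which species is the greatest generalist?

morphospecies I

Proportions for morphospecies I (n=254): 48/254=0.1890, 47/254=0.1850, 50/254=0.1969, 58/254=0.2283, 51/254=0.2008
Proportions for morphospecies II (n=163): 13/163=0.0798, 33/163=0.2025, 34/163=0.2086, 36/163=0.2209, 47/163=0.2883
Σp_Iᵢ² = 0.1890² + 0.1850² + 0.1969² + 0.2283² + 0.2008² = 0.035721 + 0.034225 + 0.038770 + 0.052121 + 0.040321 = 0.201158
B_I = 1 / 0.201158 = 4.9712
Σp_IIᵢ² = 0.0798² + 0.2025² + 0.2086² + 0.2209² + 0.2883² = 0.006368 + 0.041006 + 0.043514 + 0.048797 + 0.083117 = 0.222802
B_II = 1 / 0.222802 = 4.4883
Highest B → broadest niche (most generalist): morphospecies I (B = 4.97).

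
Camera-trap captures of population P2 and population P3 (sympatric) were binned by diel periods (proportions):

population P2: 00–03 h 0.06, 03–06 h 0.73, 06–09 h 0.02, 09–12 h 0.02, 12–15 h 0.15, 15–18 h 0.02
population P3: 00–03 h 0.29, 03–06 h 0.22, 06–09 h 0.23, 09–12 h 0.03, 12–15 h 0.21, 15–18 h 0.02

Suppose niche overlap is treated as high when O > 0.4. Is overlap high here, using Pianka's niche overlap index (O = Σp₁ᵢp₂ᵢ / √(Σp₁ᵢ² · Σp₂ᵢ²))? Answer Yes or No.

Yes

Σ p₁ᵢp₂ᵢ = 0.0174 + 0.1606 + 0.0046 + 0.0006 + 0.0315 + 0.0004 = 0.2151
Σp_1ᵢ² = 0.06² + 0.73² + 0.02² + 0.02² + 0.15² + 0.02² = 0.0036 + 0.5329 + 0.0004 + 0.0004 + 0.0225 + 0.0004 = 0.5602
Σp_2ᵢ² = 0.29² + 0.22² + 0.23² + 0.03² + 0.21² + 0.02² = 0.0841 + 0.0484 + 0.0529 + 0.0009 + 0.0441 + 0.0004 = 0.2308
O = 0.2151 / √(0.5602 × 0.2308) = 0.2151 / 0.35957 = 0.5982
O = 0.5982 > 0.4 → Yes.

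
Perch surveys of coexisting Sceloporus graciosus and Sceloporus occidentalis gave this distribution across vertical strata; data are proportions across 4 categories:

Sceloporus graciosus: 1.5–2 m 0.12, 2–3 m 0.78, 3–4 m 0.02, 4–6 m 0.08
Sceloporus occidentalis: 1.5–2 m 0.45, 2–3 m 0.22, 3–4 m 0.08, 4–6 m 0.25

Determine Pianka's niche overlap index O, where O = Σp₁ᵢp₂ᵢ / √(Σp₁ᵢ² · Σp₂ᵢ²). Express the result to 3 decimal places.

Σ p₁ᵢp₂ᵢ = 0.0540 + 0.1716 + 0.0016 + 0.0200 = 0.2472
Σp_1ᵢ² = 0.12² + 0.78² + 0.02² + 0.08² = 0.0144 + 0.6084 + 0.0004 + 0.0064 = 0.6296
Σp_2ᵢ² = 0.45² + 0.22² + 0.08² + 0.25² = 0.2025 + 0.0484 + 0.0064 + 0.0625 = 0.3198
O = 0.2472 / √(0.6296 × 0.3198) = 0.2472 / 0.448716 = 0.55091

0.551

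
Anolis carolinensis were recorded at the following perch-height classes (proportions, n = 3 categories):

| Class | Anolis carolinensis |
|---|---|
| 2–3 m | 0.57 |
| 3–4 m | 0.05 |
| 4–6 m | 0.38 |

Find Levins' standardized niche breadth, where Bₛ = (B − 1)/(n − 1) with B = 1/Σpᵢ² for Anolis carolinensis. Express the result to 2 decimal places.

0.56

Σpᵢ² = 0.57² + 0.05² + 0.38² = 0.3249 + 0.0025 + 0.1444 = 0.4718
B = 1 / 0.4718 = 2.1195
Bₛ = (B − 1)/(n − 1) = (2.1195 − 1)/(3 − 1) = 1.1195/2 = 0.5598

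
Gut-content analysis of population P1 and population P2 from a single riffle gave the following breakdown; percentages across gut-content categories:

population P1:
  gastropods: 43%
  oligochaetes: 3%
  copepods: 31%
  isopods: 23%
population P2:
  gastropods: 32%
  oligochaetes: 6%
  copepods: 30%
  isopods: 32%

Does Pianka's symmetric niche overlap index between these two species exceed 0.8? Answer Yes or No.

Yes

Convert percentages to proportions (divide by 100).
Σ p₁ᵢp₂ᵢ = 0.1376 + 0.0018 + 0.0930 + 0.0736 = 0.3060
Σp_1ᵢ² = 0.43² + 0.03² + 0.31² + 0.23² = 0.1849 + 0.0009 + 0.0961 + 0.0529 = 0.3348
Σp_2ᵢ² = 0.32² + 0.06² + 0.30² + 0.32² = 0.1024 + 0.0036 + 0.0900 + 0.1024 = 0.2984
O = 0.3060 / √(0.3348 × 0.2984) = 0.3060 / 0.31608 = 0.9681
O = 0.9681 > 0.8 → Yes.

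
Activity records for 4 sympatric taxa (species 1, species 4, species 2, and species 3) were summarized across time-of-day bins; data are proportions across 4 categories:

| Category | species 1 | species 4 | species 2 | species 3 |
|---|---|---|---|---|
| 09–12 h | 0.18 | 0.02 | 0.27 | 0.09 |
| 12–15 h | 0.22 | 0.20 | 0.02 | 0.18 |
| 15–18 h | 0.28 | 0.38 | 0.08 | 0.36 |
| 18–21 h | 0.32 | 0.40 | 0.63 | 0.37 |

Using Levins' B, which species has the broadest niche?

species 1

Σp_1ᵢ² = 0.18² + 0.22² + 0.28² + 0.32² = 0.0324 + 0.0484 + 0.0784 + 0.1024 = 0.2616
B_1 = 1 / 0.2616 = 3.8226
Σp_4ᵢ² = 0.02² + 0.20² + 0.38² + 0.40² = 0.0004 + 0.0400 + 0.1444 + 0.1600 = 0.3448
B_4 = 1 / 0.3448 = 2.9002
Σp_2ᵢ² = 0.27² + 0.02² + 0.08² + 0.63² = 0.0729 + 0.0004 + 0.0064 + 0.3969 = 0.4766
B_2 = 1 / 0.4766 = 2.0982
Σp_3ᵢ² = 0.09² + 0.18² + 0.36² + 0.37² = 0.0081 + 0.0324 + 0.1296 + 0.1369 = 0.3070
B_3 = 1 / 0.3070 = 3.2573
Highest B → broadest niche (most generalist): species 1 (B = 3.82).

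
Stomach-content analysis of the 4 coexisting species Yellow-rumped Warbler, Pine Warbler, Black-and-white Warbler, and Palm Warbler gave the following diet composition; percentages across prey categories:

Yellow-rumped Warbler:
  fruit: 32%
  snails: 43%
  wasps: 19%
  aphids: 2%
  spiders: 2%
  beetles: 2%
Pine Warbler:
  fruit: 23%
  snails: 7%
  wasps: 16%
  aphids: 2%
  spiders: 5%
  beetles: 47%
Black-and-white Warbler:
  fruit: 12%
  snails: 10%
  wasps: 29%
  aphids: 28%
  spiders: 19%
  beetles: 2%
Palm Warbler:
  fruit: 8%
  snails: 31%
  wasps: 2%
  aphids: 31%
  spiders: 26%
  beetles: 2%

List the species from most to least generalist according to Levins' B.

Black-and-white Warbler > Palm Warbler > Pine Warbler > Yellow-rumped Warbler

Convert percentages to proportions (divide by 100).
Σp_Yellᵢ² = 0.32² + 0.43² + 0.19² + 0.02² + 0.02² + 0.02² = 0.1024 + 0.1849 + 0.0361 + 0.0004 + 0.0004 + 0.0004 = 0.3246
B_Yell = 1 / 0.3246 = 3.0807
Σp_Pineᵢ² = 0.23² + 0.07² + 0.16² + 0.02² + 0.05² + 0.47² = 0.0529 + 0.0049 + 0.0256 + 0.0004 + 0.0025 + 0.2209 = 0.3072
B_Pine = 1 / 0.3072 = 3.2552
Σp_Blacᵢ² = 0.12² + 0.10² + 0.29² + 0.28² + 0.19² + 0.02² = 0.0144 + 0.0100 + 0.0841 + 0.0784 + 0.0361 + 0.0004 = 0.2234
B_Blac = 1 / 0.2234 = 4.4763
Σp_Palmᵢ² = 0.08² + 0.31² + 0.02² + 0.31² + 0.26² + 0.02² = 0.0064 + 0.0961 + 0.0004 + 0.0961 + 0.0676 + 0.0004 = 0.2670
B_Palm = 1 / 0.2670 = 3.7453
Ranking by B (broadest → narrowest): Black-and-white Warbler (4.48) > Palm Warbler (3.75) > Pine Warbler (3.26) > Yellow-rumped Warbler (3.08)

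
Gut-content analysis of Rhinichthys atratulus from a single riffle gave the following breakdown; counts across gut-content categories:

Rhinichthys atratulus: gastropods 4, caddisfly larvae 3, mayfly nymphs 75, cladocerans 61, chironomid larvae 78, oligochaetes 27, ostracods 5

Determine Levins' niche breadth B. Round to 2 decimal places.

Proportions for Rhinichthys atratulus (n=253): 4/253=0.0158, 3/253=0.0119, 75/253=0.2964, 61/253=0.2411, 78/253=0.3083, 27/253=0.1067, 5/253=0.0198
Σpᵢ² = 0.0158² + 0.0119² + 0.2964² + 0.2411² + 0.3083² + 0.1067² + 0.0198² = 0.000250 + 0.000142 + 0.087853 + 0.058129 + 0.095049 + 0.011385 + 0.000392 = 0.253200
B = 1 / 0.253200 = 3.9494

3.95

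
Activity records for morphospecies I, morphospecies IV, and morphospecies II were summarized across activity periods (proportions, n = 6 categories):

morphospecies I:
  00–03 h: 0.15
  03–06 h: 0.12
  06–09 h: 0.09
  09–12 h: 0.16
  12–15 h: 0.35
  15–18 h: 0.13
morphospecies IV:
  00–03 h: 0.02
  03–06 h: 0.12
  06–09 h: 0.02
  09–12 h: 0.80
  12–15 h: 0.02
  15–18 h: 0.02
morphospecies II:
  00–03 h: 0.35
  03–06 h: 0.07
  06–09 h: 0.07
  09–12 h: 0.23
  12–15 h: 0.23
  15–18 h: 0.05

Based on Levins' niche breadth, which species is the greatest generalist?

Σp_Iᵢ² = 0.15² + 0.12² + 0.09² + 0.16² + 0.35² + 0.13² = 0.0225 + 0.0144 + 0.0081 + 0.0256 + 0.1225 + 0.0169 = 0.2100
B_I = 1 / 0.2100 = 4.7619
Σp_IVᵢ² = 0.02² + 0.12² + 0.02² + 0.80² + 0.02² + 0.02² = 0.0004 + 0.0144 + 0.0004 + 0.6400 + 0.0004 + 0.0004 = 0.6560
B_IV = 1 / 0.6560 = 1.5244
Σp_IIᵢ² = 0.35² + 0.07² + 0.07² + 0.23² + 0.23² + 0.05² = 0.1225 + 0.0049 + 0.0049 + 0.0529 + 0.0529 + 0.0025 = 0.2406
B_II = 1 / 0.2406 = 4.1563
Highest B → broadest niche (most generalist): morphospecies I (B = 4.76).

morphospecies I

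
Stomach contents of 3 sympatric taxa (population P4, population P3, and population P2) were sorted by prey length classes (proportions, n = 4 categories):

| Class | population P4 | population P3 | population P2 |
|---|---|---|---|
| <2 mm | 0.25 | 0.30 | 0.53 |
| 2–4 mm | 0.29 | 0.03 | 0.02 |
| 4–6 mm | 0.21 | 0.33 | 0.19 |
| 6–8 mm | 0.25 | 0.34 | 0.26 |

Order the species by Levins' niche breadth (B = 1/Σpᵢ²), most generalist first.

Σp_P4ᵢ² = 0.25² + 0.29² + 0.21² + 0.25² = 0.0625 + 0.0841 + 0.0441 + 0.0625 = 0.2532
B_P4 = 1 / 0.2532 = 3.9494
Σp_P3ᵢ² = 0.30² + 0.03² + 0.33² + 0.34² = 0.0900 + 0.0009 + 0.1089 + 0.1156 = 0.3154
B_P3 = 1 / 0.3154 = 3.1706
Σp_P2ᵢ² = 0.53² + 0.02² + 0.19² + 0.26² = 0.2809 + 0.0004 + 0.0361 + 0.0676 = 0.3850
B_P2 = 1 / 0.3850 = 2.5974
Ranking by B (broadest → narrowest): population P4 (3.95) > population P3 (3.17) > population P2 (2.60)

population P4 > population P3 > population P2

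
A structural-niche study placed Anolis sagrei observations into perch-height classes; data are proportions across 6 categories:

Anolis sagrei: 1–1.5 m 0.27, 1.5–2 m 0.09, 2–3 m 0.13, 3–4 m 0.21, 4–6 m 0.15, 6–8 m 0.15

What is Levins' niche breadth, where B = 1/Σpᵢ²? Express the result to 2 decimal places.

5.35

Σpᵢ² = 0.27² + 0.09² + 0.13² + 0.21² + 0.15² + 0.15² = 0.0729 + 0.0081 + 0.0169 + 0.0441 + 0.0225 + 0.0225 = 0.1870
B = 1 / 0.1870 = 5.3476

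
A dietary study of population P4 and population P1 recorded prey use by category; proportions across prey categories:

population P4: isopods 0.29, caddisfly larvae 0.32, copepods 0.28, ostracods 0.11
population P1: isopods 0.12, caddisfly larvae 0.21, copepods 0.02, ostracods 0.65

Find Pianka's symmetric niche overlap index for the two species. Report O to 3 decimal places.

Σ p₁ᵢp₂ᵢ = 0.0348 + 0.0672 + 0.0056 + 0.0715 = 0.1791
Σp_1ᵢ² = 0.29² + 0.32² + 0.28² + 0.11² = 0.0841 + 0.1024 + 0.0784 + 0.0121 = 0.2770
Σp_2ᵢ² = 0.12² + 0.21² + 0.02² + 0.65² = 0.0144 + 0.0441 + 0.0004 + 0.4225 = 0.4814
O = 0.1791 / √(0.2770 × 0.4814) = 0.1791 / 0.365168 = 0.49046

0.490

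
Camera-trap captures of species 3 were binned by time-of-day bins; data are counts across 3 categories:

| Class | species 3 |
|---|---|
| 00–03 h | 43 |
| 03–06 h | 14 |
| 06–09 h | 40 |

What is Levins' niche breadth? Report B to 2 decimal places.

Proportions for species 3 (n=97): 43/97=0.4433, 14/97=0.1443, 40/97=0.4124
Σpᵢ² = 0.4433² + 0.1443² + 0.4124² = 0.196515 + 0.020822 + 0.170074 = 0.387411
B = 1 / 0.387411 = 2.5812

2.58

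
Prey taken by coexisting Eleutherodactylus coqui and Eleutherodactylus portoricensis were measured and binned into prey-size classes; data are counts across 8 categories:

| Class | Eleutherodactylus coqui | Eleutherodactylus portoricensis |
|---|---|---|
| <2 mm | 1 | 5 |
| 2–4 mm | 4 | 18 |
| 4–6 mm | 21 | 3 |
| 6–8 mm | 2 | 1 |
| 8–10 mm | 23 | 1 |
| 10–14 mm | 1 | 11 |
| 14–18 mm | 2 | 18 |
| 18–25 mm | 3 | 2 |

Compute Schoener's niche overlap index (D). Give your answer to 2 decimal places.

Proportions for Eleutherodactylus coqui (n=57): 1/57=0.0175, 4/57=0.0702, 21/57=0.3684, 2/57=0.0351, 23/57=0.4035, 1/57=0.0175, 2/57=0.0351, 3/57=0.0526
Proportions for Eleutherodactylus portoricensis (n=59): 5/59=0.0847, 18/59=0.3051, 3/59=0.0508, 1/59=0.0169, 1/59=0.0169, 11/59=0.1864, 18/59=0.3051, 2/59=0.0339
Σ|p₁ᵢ − p₂ᵢ| = 0.0672 + 0.2349 + 0.3176 + 0.0182 + 0.3866 + 0.1689 + 0.2700 + 0.0187 = 1.4821
D = 1 − ½ × 1.4821 = 1 − 0.74105 = 0.25895

0.26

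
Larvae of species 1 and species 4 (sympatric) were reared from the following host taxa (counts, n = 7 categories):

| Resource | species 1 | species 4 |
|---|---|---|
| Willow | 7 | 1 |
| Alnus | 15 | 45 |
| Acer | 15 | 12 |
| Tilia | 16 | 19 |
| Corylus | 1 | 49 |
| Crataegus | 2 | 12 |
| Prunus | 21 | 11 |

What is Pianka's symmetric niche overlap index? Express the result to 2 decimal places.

0.59

Proportions for species 1 (n=77): 7/77=0.0909, 15/77=0.1948, 15/77=0.1948, 16/77=0.2078, 1/77=0.0130, 2/77=0.0260, 21/77=0.2727
Proportions for species 4 (n=149): 1/149=0.0067, 45/149=0.3020, 12/149=0.0805, 19/149=0.1275, 49/149=0.3289, 12/149=0.0805, 11/149=0.0738
Σ p₁ᵢp₂ᵢ = 0.000609 + 0.058830 + 0.015681 + 0.026495 + 0.004276 + 0.002093 + 0.020125 = 0.128109
Σp_1ᵢ² = 0.0909² + 0.1948² + 0.1948² + 0.2078² + 0.0130² + 0.0260² + 0.2727² = 0.008263 + 0.037947 + 0.037947 + 0.043181 + 0.000169 + 0.000676 + 0.074365 = 0.202548
Σp_2ᵢ² = 0.0067² + 0.3020² + 0.0805² + 0.1275² + 0.3289² + 0.0805² + 0.0738² = 0.000045 + 0.091204 + 0.006480 + 0.016256 + 0.108175 + 0.006480 + 0.005446 = 0.234086
O = 0.128109 / √(0.202548 × 0.234086) = 0.128109 / 0.2177468 = 0.5883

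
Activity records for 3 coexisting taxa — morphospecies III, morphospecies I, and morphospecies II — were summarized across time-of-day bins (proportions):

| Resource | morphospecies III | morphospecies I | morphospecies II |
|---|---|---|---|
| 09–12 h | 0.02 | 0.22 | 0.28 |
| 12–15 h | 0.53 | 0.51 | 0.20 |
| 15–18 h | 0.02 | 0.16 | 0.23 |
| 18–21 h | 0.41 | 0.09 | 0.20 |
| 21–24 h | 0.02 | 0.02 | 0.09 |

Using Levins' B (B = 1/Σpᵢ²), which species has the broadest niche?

morphospecies II

Σp_IIIᵢ² = 0.02² + 0.53² + 0.02² + 0.41² + 0.02² = 0.0004 + 0.2809 + 0.0004 + 0.1681 + 0.0004 = 0.4502
B_III = 1 / 0.4502 = 2.2212
Σp_Iᵢ² = 0.22² + 0.51² + 0.16² + 0.09² + 0.02² = 0.0484 + 0.2601 + 0.0256 + 0.0081 + 0.0004 = 0.3426
B_I = 1 / 0.3426 = 2.9189
Σp_IIᵢ² = 0.28² + 0.20² + 0.23² + 0.20² + 0.09² = 0.0784 + 0.0400 + 0.0529 + 0.0400 + 0.0081 = 0.2194
B_II = 1 / 0.2194 = 4.5579
Highest B → broadest niche (most generalist): morphospecies II (B = 4.56).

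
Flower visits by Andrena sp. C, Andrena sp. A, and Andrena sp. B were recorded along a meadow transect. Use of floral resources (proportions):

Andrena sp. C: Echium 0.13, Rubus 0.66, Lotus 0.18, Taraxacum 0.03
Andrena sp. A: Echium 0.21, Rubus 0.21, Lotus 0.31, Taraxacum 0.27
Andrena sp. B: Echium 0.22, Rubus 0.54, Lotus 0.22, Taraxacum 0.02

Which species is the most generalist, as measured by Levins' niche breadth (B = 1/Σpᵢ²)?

Andrena sp. A

Σp_Cᵢ² = 0.13² + 0.66² + 0.18² + 0.03² = 0.0169 + 0.4356 + 0.0324 + 0.0009 = 0.4858
B_C = 1 / 0.4858 = 2.0585
Σp_Aᵢ² = 0.21² + 0.21² + 0.31² + 0.27² = 0.0441 + 0.0441 + 0.0961 + 0.0729 = 0.2572
B_A = 1 / 0.2572 = 3.8880
Σp_Bᵢ² = 0.22² + 0.54² + 0.22² + 0.02² = 0.0484 + 0.2916 + 0.0484 + 0.0004 = 0.3888
B_B = 1 / 0.3888 = 2.5720
Highest B → broadest niche (most generalist): Andrena sp. A (B = 3.89).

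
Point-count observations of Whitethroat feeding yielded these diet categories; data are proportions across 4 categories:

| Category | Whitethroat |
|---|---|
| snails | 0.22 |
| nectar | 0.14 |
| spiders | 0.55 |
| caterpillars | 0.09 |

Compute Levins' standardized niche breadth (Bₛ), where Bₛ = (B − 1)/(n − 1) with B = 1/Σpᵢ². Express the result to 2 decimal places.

0.55

Σpᵢ² = 0.22² + 0.14² + 0.55² + 0.09² = 0.0484 + 0.0196 + 0.3025 + 0.0081 = 0.3786
B = 1 / 0.3786 = 2.6413
Bₛ = (B − 1)/(n − 1) = (2.6413 − 1)/(4 − 1) = 1.6413/3 = 0.5471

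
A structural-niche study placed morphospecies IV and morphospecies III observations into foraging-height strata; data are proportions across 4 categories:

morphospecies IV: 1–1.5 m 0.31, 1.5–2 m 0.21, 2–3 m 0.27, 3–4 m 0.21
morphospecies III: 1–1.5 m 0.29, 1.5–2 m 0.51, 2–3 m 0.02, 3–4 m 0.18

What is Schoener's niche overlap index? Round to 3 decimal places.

0.700

Σ|p₁ᵢ − p₂ᵢ| = 0.02 + 0.30 + 0.25 + 0.03 = 0.60
D = 1 − ½ × 0.60 = 1 − 0.300 = 0.70000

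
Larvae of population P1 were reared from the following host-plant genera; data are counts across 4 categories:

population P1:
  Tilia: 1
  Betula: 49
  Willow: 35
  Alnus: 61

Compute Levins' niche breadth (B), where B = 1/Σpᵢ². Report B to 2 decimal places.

Proportions for population P1 (n=146): 1/146=0.0068, 49/146=0.3356, 35/146=0.2397, 61/146=0.4178
Σpᵢ² = 0.0068² + 0.3356² + 0.2397² + 0.4178² = 0.000046 + 0.112627 + 0.057456 + 0.174557 = 0.344686
B = 1 / 0.344686 = 2.9012

2.90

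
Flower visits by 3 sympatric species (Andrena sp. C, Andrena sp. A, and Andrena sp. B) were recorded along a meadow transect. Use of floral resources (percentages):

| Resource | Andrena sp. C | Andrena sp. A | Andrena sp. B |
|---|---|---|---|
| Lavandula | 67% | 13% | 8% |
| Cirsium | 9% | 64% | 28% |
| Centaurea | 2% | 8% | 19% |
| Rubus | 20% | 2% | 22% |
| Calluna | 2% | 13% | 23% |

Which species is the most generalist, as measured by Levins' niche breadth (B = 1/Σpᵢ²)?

Convert percentages to proportions (divide by 100).
Σp_Cᵢ² = 0.67² + 0.09² + 0.02² + 0.20² + 0.02² = 0.4489 + 0.0081 + 0.0004 + 0.0400 + 0.0004 = 0.4978
B_C = 1 / 0.4978 = 2.0088
Σp_Aᵢ² = 0.13² + 0.64² + 0.08² + 0.02² + 0.13² = 0.0169 + 0.4096 + 0.0064 + 0.0004 + 0.0169 = 0.4502
B_A = 1 / 0.4502 = 2.2212
Σp_Bᵢ² = 0.08² + 0.28² + 0.19² + 0.22² + 0.23² = 0.0064 + 0.0784 + 0.0361 + 0.0484 + 0.0529 = 0.2222
B_B = 1 / 0.2222 = 4.5005
Highest B → broadest niche (most generalist): Andrena sp. B (B = 4.50).

Andrena sp. B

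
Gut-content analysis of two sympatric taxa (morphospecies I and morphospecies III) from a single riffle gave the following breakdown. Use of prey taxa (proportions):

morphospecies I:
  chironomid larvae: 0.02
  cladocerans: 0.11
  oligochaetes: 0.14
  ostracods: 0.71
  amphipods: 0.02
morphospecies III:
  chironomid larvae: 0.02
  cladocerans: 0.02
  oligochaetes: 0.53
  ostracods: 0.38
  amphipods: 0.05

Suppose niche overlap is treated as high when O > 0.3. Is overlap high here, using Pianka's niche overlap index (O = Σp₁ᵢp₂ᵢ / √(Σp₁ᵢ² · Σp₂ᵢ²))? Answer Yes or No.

Σ p₁ᵢp₂ᵢ = 0.0004 + 0.0022 + 0.0742 + 0.2698 + 0.0010 = 0.3476
Σp_1ᵢ² = 0.02² + 0.11² + 0.14² + 0.71² + 0.02² = 0.0004 + 0.0121 + 0.0196 + 0.5041 + 0.0004 = 0.5366
Σp_2ᵢ² = 0.02² + 0.02² + 0.53² + 0.38² + 0.05² = 0.0004 + 0.0004 + 0.2809 + 0.1444 + 0.0025 = 0.4286
O = 0.3476 / √(0.5366 × 0.4286) = 0.3476 / 0.47957 = 0.7248
O = 0.7248 > 0.3 → Yes.

Yes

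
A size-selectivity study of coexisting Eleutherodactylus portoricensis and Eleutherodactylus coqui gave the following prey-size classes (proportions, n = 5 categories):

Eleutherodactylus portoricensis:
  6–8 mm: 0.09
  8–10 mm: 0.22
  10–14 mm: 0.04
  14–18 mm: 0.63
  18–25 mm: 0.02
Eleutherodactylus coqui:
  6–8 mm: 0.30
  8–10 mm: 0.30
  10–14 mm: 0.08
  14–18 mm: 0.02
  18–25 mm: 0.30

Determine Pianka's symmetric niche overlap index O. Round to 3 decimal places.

0.323

Σ p₁ᵢp₂ᵢ = 0.0270 + 0.0660 + 0.0032 + 0.0126 + 0.0060 = 0.1148
Σp_1ᵢ² = 0.09² + 0.22² + 0.04² + 0.63² + 0.02² = 0.0081 + 0.0484 + 0.0016 + 0.3969 + 0.0004 = 0.4554
Σp_2ᵢ² = 0.30² + 0.30² + 0.08² + 0.02² + 0.30² = 0.0900 + 0.0900 + 0.0064 + 0.0004 + 0.0900 = 0.2768
O = 0.1148 / √(0.4554 × 0.2768) = 0.1148 / 0.355042 = 0.32334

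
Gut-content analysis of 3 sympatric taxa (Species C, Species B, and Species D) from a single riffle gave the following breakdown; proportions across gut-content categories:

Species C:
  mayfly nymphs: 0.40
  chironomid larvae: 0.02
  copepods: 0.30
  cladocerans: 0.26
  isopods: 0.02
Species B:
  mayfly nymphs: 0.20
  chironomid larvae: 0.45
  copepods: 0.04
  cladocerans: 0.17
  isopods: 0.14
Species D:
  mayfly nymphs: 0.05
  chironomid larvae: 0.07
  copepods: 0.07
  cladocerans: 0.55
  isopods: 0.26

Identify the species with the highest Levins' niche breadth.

Species B

Σp_Cᵢ² = 0.40² + 0.02² + 0.30² + 0.26² + 0.02² = 0.1600 + 0.0004 + 0.0900 + 0.0676 + 0.0004 = 0.3184
B_C = 1 / 0.3184 = 3.1407
Σp_Bᵢ² = 0.20² + 0.45² + 0.04² + 0.17² + 0.14² = 0.0400 + 0.2025 + 0.0016 + 0.0289 + 0.0196 = 0.2926
B_B = 1 / 0.2926 = 3.4176
Σp_Dᵢ² = 0.05² + 0.07² + 0.07² + 0.55² + 0.26² = 0.0025 + 0.0049 + 0.0049 + 0.3025 + 0.0676 = 0.3824
B_D = 1 / 0.3824 = 2.6151
Highest B → broadest niche (most generalist): Species B (B = 3.42).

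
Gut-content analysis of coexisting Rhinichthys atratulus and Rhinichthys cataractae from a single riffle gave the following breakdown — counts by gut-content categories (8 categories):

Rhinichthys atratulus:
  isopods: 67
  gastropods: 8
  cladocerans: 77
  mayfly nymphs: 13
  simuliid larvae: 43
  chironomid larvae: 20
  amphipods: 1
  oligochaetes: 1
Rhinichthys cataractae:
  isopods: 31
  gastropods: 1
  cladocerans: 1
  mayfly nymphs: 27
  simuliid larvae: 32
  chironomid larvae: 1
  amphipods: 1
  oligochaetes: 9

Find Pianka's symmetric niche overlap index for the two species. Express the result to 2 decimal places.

Proportions for Rhinichthys atratulus (n=230): 67/230=0.2913, 8/230=0.0348, 77/230=0.3348, 13/230=0.0565, 43/230=0.1870, 20/230=0.0870, 1/230=0.0043, 1/230=0.0043
Proportions for Rhinichthys cataractae (n=103): 31/103=0.3010, 1/103=0.0097, 1/103=0.0097, 27/103=0.2621, 32/103=0.3107, 1/103=0.0097, 1/103=0.0097, 9/103=0.0874
Σ p₁ᵢp₂ᵢ = 0.087681 + 0.000338 + 0.003248 + 0.014809 + 0.058101 + 0.000844 + 0.000042 + 0.000376 = 0.165439
Σp_1ᵢ² = 0.2913² + 0.0348² + 0.3348² + 0.0565² + 0.1870² + 0.0870² + 0.0043² + 0.0043² = 0.084856 + 0.001211 + 0.112091 + 0.003192 + 0.034969 + 0.007569 + 0.000018 + 0.000018 = 0.243924
Σp_2ᵢ² = 0.3010² + 0.0097² + 0.0097² + 0.2621² + 0.3107² + 0.0097² + 0.0097² + 0.0874² = 0.090601 + 0.000094 + 0.000094 + 0.068696 + 0.096534 + 0.000094 + 0.000094 + 0.007639 = 0.263846
O = 0.165439 / √(0.243924 × 0.263846) = 0.165439 / 0.2536895 = 0.6521

0.65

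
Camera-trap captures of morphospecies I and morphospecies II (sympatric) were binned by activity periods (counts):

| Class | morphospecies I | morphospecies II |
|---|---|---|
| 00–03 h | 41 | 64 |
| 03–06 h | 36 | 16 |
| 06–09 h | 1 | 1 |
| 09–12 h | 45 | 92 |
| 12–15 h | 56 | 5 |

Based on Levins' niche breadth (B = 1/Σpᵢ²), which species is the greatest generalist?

Proportions for morphospecies I (n=179): 41/179=0.2291, 36/179=0.2011, 1/179=0.0056, 45/179=0.2514, 56/179=0.3128
Proportions for morphospecies II (n=178): 64/178=0.3596, 16/178=0.0899, 1/178=0.0056, 92/178=0.5169, 5/178=0.0281
Σp_Iᵢ² = 0.2291² + 0.2011² + 0.0056² + 0.2514² + 0.3128² = 0.052487 + 0.040441 + 0.000031 + 0.063202 + 0.097844 = 0.254005
B_I = 1 / 0.254005 = 3.9369
Σp_IIᵢ² = 0.3596² + 0.0899² + 0.0056² + 0.5169² + 0.0281² = 0.129312 + 0.008082 + 0.000031 + 0.267186 + 0.000790 = 0.405401
B_II = 1 / 0.405401 = 2.4667
Highest B → broadest niche (most generalist): morphospecies I (B = 3.94).

morphospecies I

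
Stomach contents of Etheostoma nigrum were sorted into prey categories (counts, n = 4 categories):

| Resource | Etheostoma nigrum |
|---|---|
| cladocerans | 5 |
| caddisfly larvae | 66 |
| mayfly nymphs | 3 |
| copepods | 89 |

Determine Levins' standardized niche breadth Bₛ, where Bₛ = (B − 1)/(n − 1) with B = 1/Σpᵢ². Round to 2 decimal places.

0.39

Proportions for Etheostoma nigrum (n=163): 5/163=0.0307, 66/163=0.4049, 3/163=0.0184, 89/163=0.5460
Σpᵢ² = 0.0307² + 0.4049² + 0.0184² + 0.5460² = 0.000942 + 0.163944 + 0.000339 + 0.298116 = 0.463341
B = 1 / 0.463341 = 2.1582
Bₛ = (B − 1)/(n − 1) = (2.1582 − 1)/(4 − 1) = 1.1582/3 = 0.3861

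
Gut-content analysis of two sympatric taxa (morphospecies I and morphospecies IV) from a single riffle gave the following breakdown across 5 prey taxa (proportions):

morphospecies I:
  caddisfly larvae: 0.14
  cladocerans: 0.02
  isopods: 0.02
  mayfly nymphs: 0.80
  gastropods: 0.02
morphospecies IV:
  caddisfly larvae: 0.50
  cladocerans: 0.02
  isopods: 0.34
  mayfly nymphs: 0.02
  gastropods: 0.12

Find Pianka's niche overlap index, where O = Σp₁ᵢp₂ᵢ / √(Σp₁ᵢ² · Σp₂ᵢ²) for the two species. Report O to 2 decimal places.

0.19

Σ p₁ᵢp₂ᵢ = 0.0700 + 0.0004 + 0.0068 + 0.0160 + 0.0024 = 0.0956
Σp_1ᵢ² = 0.14² + 0.02² + 0.02² + 0.80² + 0.02² = 0.0196 + 0.0004 + 0.0004 + 0.6400 + 0.0004 = 0.6608
Σp_2ᵢ² = 0.50² + 0.02² + 0.34² + 0.02² + 0.12² = 0.2500 + 0.0004 + 0.1156 + 0.0004 + 0.0144 = 0.3808
O = 0.0956 / √(0.6608 × 0.3808) = 0.0956 / 0.50163 = 0.1906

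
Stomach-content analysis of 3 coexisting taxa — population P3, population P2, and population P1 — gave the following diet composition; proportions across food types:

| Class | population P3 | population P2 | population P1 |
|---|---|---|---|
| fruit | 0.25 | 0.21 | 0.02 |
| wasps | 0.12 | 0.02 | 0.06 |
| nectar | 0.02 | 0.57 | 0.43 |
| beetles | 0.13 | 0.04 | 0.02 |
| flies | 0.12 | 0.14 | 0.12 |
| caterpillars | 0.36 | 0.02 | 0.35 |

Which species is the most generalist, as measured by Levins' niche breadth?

population P3

Σp_P3ᵢ² = 0.25² + 0.12² + 0.02² + 0.13² + 0.12² + 0.36² = 0.0625 + 0.0144 + 0.0004 + 0.0169 + 0.0144 + 0.1296 = 0.2382
B_P3 = 1 / 0.2382 = 4.1982
Σp_P2ᵢ² = 0.21² + 0.02² + 0.57² + 0.04² + 0.14² + 0.02² = 0.0441 + 0.0004 + 0.3249 + 0.0016 + 0.0196 + 0.0004 = 0.3910
B_P2 = 1 / 0.3910 = 2.5575
Σp_P1ᵢ² = 0.02² + 0.06² + 0.43² + 0.02² + 0.12² + 0.35² = 0.0004 + 0.0036 + 0.1849 + 0.0004 + 0.0144 + 0.1225 = 0.3262
B_P1 = 1 / 0.3262 = 3.0656
Highest B → broadest niche (most generalist): population P3 (B = 4.20).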